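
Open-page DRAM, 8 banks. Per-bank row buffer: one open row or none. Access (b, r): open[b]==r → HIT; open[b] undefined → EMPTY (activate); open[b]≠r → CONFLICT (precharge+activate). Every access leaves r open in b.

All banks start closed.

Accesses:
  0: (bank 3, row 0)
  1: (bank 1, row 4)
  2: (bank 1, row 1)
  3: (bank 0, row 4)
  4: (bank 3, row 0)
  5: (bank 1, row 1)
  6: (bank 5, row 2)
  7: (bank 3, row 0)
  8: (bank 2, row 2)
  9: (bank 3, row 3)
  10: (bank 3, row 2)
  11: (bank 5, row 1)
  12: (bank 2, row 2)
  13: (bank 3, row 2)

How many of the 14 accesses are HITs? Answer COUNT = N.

0: bank 3 row 0 — prev None → EMPTY
1: bank 1 row 4 — prev None → EMPTY
2: bank 1 row 1 — prev 4 → CONFLICT
3: bank 0 row 4 — prev None → EMPTY
4: bank 3 row 0 — prev 0 → HIT
5: bank 1 row 1 — prev 1 → HIT
6: bank 5 row 2 — prev None → EMPTY
7: bank 3 row 0 — prev 0 → HIT
8: bank 2 row 2 — prev None → EMPTY
9: bank 3 row 3 — prev 0 → CONFLICT
10: bank 3 row 2 — prev 3 → CONFLICT
11: bank 5 row 1 — prev 2 → CONFLICT
12: bank 2 row 2 — prev 2 → HIT
13: bank 3 row 2 — prev 2 → HIT

COUNT = 5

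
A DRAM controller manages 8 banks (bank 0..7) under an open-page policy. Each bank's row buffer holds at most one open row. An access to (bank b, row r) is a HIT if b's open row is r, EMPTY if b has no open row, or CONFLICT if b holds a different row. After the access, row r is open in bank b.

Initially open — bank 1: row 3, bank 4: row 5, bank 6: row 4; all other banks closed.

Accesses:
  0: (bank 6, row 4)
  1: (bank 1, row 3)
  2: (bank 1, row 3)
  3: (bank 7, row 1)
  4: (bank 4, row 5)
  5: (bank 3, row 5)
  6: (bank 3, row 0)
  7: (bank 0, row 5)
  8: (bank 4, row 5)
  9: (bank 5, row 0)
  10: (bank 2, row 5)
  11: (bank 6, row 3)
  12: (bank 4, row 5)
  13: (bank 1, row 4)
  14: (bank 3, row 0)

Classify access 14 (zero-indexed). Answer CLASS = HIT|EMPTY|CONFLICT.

0: bank 6 row 4 — prev 4 → HIT
1: bank 1 row 3 — prev 3 → HIT
2: bank 1 row 3 — prev 3 → HIT
3: bank 7 row 1 — prev None → EMPTY
4: bank 4 row 5 — prev 5 → HIT
5: bank 3 row 5 — prev None → EMPTY
6: bank 3 row 0 — prev 5 → CONFLICT
7: bank 0 row 5 — prev None → EMPTY
8: bank 4 row 5 — prev 5 → HIT
9: bank 5 row 0 — prev None → EMPTY
10: bank 2 row 5 — prev None → EMPTY
11: bank 6 row 3 — prev 4 → CONFLICT
12: bank 4 row 5 — prev 5 → HIT
13: bank 1 row 4 — prev 3 → CONFLICT
14: bank 3 row 0 — prev 0 → HIT

CLASS = HIT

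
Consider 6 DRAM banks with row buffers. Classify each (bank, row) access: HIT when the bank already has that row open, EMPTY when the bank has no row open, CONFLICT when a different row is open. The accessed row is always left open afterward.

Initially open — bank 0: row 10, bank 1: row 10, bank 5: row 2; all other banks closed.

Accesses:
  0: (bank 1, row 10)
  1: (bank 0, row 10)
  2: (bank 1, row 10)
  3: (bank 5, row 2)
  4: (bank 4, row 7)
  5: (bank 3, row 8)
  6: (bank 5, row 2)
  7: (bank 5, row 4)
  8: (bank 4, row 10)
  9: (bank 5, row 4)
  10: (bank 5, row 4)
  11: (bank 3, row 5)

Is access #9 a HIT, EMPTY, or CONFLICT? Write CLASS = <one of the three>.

CLASS = HIT

0: bank 1 row 10 — prev 10 → HIT
1: bank 0 row 10 — prev 10 → HIT
2: bank 1 row 10 — prev 10 → HIT
3: bank 5 row 2 — prev 2 → HIT
4: bank 4 row 7 — prev None → EMPTY
5: bank 3 row 8 — prev None → EMPTY
6: bank 5 row 2 — prev 2 → HIT
7: bank 5 row 4 — prev 2 → CONFLICT
8: bank 4 row 10 — prev 7 → CONFLICT
9: bank 5 row 4 — prev 4 → HIT
10: bank 5 row 4 — prev 4 → HIT
11: bank 3 row 5 — prev 8 → CONFLICT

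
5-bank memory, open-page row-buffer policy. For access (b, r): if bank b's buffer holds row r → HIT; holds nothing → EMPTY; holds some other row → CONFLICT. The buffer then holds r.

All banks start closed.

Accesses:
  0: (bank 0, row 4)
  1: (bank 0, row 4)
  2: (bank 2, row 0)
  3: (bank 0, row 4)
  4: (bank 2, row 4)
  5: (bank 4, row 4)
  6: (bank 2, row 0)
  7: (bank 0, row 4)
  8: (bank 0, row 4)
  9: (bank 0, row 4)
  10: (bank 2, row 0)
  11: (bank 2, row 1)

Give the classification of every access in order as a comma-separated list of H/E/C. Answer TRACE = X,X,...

  [0] b0 r4: no row ⇒ E
  [1] b0 r4: had r4 ⇒ H
  [2] b2 r0: no row ⇒ E
  [3] b0 r4: had r4 ⇒ H
  [4] b2 r4: had r0 ⇒ C
  [5] b4 r4: no row ⇒ E
  [6] b2 r0: had r4 ⇒ C
  [7] b0 r4: had r4 ⇒ H
  [8] b0 r4: had r4 ⇒ H
  [9] b0 r4: had r4 ⇒ H
  [10] b2 r0: had r0 ⇒ H
  [11] b2 r1: had r0 ⇒ C

TRACE = E,H,E,H,C,E,C,H,H,H,H,C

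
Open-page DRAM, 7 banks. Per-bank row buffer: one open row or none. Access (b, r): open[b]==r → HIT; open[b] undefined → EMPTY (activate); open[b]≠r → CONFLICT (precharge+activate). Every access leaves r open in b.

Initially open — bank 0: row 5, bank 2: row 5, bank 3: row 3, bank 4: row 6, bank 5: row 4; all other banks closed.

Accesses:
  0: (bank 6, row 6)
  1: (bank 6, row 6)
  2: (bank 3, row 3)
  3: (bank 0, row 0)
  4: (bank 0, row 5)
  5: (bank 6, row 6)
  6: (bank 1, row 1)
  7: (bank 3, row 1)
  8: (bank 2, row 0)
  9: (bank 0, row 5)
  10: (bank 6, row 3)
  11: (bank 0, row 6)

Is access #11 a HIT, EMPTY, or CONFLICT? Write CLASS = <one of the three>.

#0 (6,6) E
#1 (6,6) H  (was 6)
#2 (3,3) H  (was 3)
#3 (0,0) C  (was 5)
#4 (0,5) C  (was 0)
#5 (6,6) H  (was 6)
#6 (1,1) E
#7 (3,1) C  (was 3)
#8 (2,0) C  (was 5)
#9 (0,5) H  (was 5)
#10 (6,3) C  (was 6)
#11 (0,6) C  (was 5)

CLASS = CONFLICT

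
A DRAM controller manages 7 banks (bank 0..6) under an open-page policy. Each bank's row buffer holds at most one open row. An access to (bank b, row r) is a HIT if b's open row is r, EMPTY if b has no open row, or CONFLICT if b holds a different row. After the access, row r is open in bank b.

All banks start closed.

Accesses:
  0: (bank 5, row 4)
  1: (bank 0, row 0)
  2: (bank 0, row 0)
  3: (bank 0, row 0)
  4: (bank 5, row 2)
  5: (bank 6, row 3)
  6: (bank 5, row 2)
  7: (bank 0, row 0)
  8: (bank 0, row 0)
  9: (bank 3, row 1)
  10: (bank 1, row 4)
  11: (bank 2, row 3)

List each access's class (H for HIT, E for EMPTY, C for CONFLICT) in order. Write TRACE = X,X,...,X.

TRACE = E,E,H,H,C,E,H,H,H,E,E,E

step 0: bank5 None->4 [EMPTY]
step 1: bank0 None->0 [EMPTY]
step 2: bank0 0->0 [HIT]
step 3: bank0 0->0 [HIT]
step 4: bank5 4->2 [CONFLICT]
step 5: bank6 None->3 [EMPTY]
step 6: bank5 2->2 [HIT]
step 7: bank0 0->0 [HIT]
step 8: bank0 0->0 [HIT]
step 9: bank3 None->1 [EMPTY]
step 10: bank1 None->4 [EMPTY]
step 11: bank2 None->3 [EMPTY]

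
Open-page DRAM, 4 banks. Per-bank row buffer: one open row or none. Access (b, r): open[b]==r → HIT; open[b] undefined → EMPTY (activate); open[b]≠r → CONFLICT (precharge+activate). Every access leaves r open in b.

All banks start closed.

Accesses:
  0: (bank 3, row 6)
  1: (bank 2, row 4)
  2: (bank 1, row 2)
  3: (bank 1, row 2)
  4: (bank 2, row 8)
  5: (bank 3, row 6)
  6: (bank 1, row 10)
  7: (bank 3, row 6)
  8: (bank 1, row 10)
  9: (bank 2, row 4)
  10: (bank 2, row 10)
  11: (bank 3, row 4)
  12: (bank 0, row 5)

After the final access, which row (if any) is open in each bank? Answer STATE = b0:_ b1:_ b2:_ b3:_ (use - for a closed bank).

STATE = b0:5 b1:10 b2:10 b3:4

#0 (3,6) E
#1 (2,4) E
#2 (1,2) E
#3 (1,2) H  (was 2)
#4 (2,8) C  (was 4)
#5 (3,6) H  (was 6)
#6 (1,10) C  (was 2)
#7 (3,6) H  (was 6)
#8 (1,10) H  (was 10)
#9 (2,4) C  (was 8)
#10 (2,10) C  (was 4)
#11 (3,4) C  (was 6)
#12 (0,5) E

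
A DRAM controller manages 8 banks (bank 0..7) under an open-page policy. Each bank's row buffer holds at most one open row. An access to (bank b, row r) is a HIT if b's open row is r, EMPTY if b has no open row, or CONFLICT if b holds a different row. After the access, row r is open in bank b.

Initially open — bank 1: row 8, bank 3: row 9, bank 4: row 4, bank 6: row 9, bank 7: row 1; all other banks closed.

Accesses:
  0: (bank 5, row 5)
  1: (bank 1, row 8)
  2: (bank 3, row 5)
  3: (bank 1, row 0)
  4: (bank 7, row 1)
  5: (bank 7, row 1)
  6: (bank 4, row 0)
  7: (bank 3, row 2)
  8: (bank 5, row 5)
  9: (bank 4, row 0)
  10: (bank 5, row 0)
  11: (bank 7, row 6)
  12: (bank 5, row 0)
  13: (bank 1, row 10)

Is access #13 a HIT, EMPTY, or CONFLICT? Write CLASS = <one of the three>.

CLASS = CONFLICT

0: bank 5 row 5 — prev None → EMPTY
1: bank 1 row 8 — prev 8 → HIT
2: bank 3 row 5 — prev 9 → CONFLICT
3: bank 1 row 0 — prev 8 → CONFLICT
4: bank 7 row 1 — prev 1 → HIT
5: bank 7 row 1 — prev 1 → HIT
6: bank 4 row 0 — prev 4 → CONFLICT
7: bank 3 row 2 — prev 5 → CONFLICT
8: bank 5 row 5 — prev 5 → HIT
9: bank 4 row 0 — prev 0 → HIT
10: bank 5 row 0 — prev 5 → CONFLICT
11: bank 7 row 6 — prev 1 → CONFLICT
12: bank 5 row 0 — prev 0 → HIT
13: bank 1 row 10 — prev 0 → CONFLICT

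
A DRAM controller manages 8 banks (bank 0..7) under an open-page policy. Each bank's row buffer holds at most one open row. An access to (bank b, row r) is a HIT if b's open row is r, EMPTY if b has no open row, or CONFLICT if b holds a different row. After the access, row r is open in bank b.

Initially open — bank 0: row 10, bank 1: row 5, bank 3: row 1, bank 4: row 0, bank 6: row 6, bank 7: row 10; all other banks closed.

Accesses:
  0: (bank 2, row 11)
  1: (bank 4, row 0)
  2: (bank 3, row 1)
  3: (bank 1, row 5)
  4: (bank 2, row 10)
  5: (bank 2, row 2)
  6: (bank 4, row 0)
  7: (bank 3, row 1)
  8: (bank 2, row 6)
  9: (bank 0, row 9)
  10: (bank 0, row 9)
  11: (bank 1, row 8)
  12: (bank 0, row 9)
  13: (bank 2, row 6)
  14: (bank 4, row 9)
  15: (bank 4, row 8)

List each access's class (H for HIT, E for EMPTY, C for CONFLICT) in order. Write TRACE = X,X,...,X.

#0 (2,11) E
#1 (4,0) H  (was 0)
#2 (3,1) H  (was 1)
#3 (1,5) H  (was 5)
#4 (2,10) C  (was 11)
#5 (2,2) C  (was 10)
#6 (4,0) H  (was 0)
#7 (3,1) H  (was 1)
#8 (2,6) C  (was 2)
#9 (0,9) C  (was 10)
#10 (0,9) H  (was 9)
#11 (1,8) C  (was 5)
#12 (0,9) H  (was 9)
#13 (2,6) H  (was 6)
#14 (4,9) C  (was 0)
#15 (4,8) C  (was 9)

TRACE = E,H,H,H,C,C,H,H,C,C,H,C,H,H,C,C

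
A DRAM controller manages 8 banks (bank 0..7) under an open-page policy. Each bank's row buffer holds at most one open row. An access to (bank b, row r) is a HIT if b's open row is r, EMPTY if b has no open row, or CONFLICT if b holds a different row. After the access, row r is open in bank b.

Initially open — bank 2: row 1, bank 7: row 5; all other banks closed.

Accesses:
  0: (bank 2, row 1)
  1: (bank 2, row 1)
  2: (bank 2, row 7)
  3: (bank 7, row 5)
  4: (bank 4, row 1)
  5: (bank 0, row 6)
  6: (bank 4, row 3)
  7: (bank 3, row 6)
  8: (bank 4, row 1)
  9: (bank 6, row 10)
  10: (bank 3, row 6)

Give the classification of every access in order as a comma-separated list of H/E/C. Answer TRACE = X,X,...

0: bank 2 row 1 — prev 1 → HIT
1: bank 2 row 1 — prev 1 → HIT
2: bank 2 row 7 — prev 1 → CONFLICT
3: bank 7 row 5 — prev 5 → HIT
4: bank 4 row 1 — prev None → EMPTY
5: bank 0 row 6 — prev None → EMPTY
6: bank 4 row 3 — prev 1 → CONFLICT
7: bank 3 row 6 — prev None → EMPTY
8: bank 4 row 1 — prev 3 → CONFLICT
9: bank 6 row 10 — prev None → EMPTY
10: bank 3 row 6 — prev 6 → HIT

TRACE = H,H,C,H,E,E,C,E,C,E,H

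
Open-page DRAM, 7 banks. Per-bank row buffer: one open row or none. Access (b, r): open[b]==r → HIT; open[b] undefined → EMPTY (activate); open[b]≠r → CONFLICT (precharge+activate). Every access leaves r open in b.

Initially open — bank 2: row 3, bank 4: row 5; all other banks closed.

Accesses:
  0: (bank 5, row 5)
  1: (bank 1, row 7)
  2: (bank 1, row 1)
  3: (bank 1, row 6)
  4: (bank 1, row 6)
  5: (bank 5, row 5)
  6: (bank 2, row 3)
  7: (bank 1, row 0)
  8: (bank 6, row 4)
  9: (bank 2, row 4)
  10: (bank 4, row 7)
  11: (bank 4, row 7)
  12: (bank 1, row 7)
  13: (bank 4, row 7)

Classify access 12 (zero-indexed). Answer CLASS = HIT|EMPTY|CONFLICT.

CLASS = CONFLICT

0: bank 5 row 5 — prev None → EMPTY
1: bank 1 row 7 — prev None → EMPTY
2: bank 1 row 1 — prev 7 → CONFLICT
3: bank 1 row 6 — prev 1 → CONFLICT
4: bank 1 row 6 — prev 6 → HIT
5: bank 5 row 5 — prev 5 → HIT
6: bank 2 row 3 — prev 3 → HIT
7: bank 1 row 0 — prev 6 → CONFLICT
8: bank 6 row 4 — prev None → EMPTY
9: bank 2 row 4 — prev 3 → CONFLICT
10: bank 4 row 7 — prev 5 → CONFLICT
11: bank 4 row 7 — prev 7 → HIT
12: bank 1 row 7 — prev 0 → CONFLICT
13: bank 4 row 7 — prev 7 → HIT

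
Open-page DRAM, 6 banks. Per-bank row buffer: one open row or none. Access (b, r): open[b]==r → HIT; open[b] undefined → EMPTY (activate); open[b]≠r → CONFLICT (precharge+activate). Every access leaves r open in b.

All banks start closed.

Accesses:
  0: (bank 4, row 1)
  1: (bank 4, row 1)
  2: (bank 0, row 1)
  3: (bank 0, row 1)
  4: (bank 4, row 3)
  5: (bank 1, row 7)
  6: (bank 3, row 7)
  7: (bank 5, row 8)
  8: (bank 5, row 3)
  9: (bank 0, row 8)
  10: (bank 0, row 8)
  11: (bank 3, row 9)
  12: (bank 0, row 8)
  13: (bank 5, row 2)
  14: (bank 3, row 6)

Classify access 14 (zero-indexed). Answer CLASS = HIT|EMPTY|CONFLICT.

CLASS = CONFLICT

#0 (4,1) E
#1 (4,1) H  (was 1)
#2 (0,1) E
#3 (0,1) H  (was 1)
#4 (4,3) C  (was 1)
#5 (1,7) E
#6 (3,7) E
#7 (5,8) E
#8 (5,3) C  (was 8)
#9 (0,8) C  (was 1)
#10 (0,8) H  (was 8)
#11 (3,9) C  (was 7)
#12 (0,8) H  (was 8)
#13 (5,2) C  (was 3)
#14 (3,6) C  (was 9)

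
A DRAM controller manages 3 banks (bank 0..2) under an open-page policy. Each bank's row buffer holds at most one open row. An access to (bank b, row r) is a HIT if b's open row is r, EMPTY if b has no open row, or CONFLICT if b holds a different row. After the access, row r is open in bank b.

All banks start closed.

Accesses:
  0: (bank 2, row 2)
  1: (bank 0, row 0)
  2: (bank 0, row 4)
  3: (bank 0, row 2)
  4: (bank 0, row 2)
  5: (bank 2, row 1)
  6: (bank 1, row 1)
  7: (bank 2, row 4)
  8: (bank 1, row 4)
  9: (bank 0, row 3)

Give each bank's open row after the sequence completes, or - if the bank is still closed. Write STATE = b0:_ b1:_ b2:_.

  [0] b2 r2: no row ⇒ E
  [1] b0 r0: no row ⇒ E
  [2] b0 r4: had r0 ⇒ C
  [3] b0 r2: had r4 ⇒ C
  [4] b0 r2: had r2 ⇒ H
  [5] b2 r1: had r2 ⇒ C
  [6] b1 r1: no row ⇒ E
  [7] b2 r4: had r1 ⇒ C
  [8] b1 r4: had r1 ⇒ C
  [9] b0 r3: had r2 ⇒ C

STATE = b0:3 b1:4 b2:4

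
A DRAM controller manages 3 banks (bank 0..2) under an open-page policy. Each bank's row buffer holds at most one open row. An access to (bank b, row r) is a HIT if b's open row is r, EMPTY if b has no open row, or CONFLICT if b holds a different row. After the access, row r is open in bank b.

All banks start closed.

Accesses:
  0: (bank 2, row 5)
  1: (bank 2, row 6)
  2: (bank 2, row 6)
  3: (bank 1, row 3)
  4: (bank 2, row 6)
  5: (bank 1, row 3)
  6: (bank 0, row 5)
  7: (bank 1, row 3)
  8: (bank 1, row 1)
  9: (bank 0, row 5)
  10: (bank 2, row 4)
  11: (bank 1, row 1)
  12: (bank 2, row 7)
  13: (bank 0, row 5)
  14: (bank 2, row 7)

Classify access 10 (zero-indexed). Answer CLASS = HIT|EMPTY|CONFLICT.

  [0] b2 r5: no row ⇒ E
  [1] b2 r6: had r5 ⇒ C
  [2] b2 r6: had r6 ⇒ H
  [3] b1 r3: no row ⇒ E
  [4] b2 r6: had r6 ⇒ H
  [5] b1 r3: had r3 ⇒ H
  [6] b0 r5: no row ⇒ E
  [7] b1 r3: had r3 ⇒ H
  [8] b1 r1: had r3 ⇒ C
  [9] b0 r5: had r5 ⇒ H
  [10] b2 r4: had r6 ⇒ C
  [11] b1 r1: had r1 ⇒ H
  [12] b2 r7: had r4 ⇒ C
  [13] b0 r5: had r5 ⇒ H
  [14] b2 r7: had r7 ⇒ H

CLASS = CONFLICT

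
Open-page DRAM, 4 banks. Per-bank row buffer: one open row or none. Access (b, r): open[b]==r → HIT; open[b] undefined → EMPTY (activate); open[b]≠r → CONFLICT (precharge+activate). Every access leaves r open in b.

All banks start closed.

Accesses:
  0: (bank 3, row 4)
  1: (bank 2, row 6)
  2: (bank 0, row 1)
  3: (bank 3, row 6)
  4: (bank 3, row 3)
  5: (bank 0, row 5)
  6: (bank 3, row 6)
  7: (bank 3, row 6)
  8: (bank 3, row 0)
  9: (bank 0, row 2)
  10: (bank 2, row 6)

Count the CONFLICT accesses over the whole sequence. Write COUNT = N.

  [0] b3 r4: no row ⇒ E
  [1] b2 r6: no row ⇒ E
  [2] b0 r1: no row ⇒ E
  [3] b3 r6: had r4 ⇒ C
  [4] b3 r3: had r6 ⇒ C
  [5] b0 r5: had r1 ⇒ C
  [6] b3 r6: had r3 ⇒ C
  [7] b3 r6: had r6 ⇒ H
  [8] b3 r0: had r6 ⇒ C
  [9] b0 r2: had r5 ⇒ C
  [10] b2 r6: had r6 ⇒ H

COUNT = 6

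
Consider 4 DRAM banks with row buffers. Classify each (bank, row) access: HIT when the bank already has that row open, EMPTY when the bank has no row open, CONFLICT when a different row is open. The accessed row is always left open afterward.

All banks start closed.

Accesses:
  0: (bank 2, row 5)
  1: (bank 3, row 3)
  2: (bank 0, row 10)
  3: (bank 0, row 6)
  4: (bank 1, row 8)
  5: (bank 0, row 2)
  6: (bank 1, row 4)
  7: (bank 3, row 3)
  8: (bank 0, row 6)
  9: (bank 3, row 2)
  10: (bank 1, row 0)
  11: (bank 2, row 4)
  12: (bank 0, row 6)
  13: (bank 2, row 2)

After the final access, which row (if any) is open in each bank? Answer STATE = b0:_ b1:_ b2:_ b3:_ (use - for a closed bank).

STATE = b0:6 b1:0 b2:2 b3:2

step 0: bank2 None->5 [EMPTY]
step 1: bank3 None->3 [EMPTY]
step 2: bank0 None->10 [EMPTY]
step 3: bank0 10->6 [CONFLICT]
step 4: bank1 None->8 [EMPTY]
step 5: bank0 6->2 [CONFLICT]
step 6: bank1 8->4 [CONFLICT]
step 7: bank3 3->3 [HIT]
step 8: bank0 2->6 [CONFLICT]
step 9: bank3 3->2 [CONFLICT]
step 10: bank1 4->0 [CONFLICT]
step 11: bank2 5->4 [CONFLICT]
step 12: bank0 6->6 [HIT]
step 13: bank2 4->2 [CONFLICT]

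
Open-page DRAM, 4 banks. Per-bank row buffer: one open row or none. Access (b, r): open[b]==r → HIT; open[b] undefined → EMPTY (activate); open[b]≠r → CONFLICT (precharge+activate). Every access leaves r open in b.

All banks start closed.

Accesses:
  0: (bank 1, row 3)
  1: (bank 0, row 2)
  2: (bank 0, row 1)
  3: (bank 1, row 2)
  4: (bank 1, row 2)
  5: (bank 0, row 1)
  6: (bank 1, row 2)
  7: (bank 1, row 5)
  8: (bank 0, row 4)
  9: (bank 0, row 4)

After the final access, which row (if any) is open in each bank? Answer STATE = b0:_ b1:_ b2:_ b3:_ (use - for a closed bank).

step 0: bank1 None->3 [EMPTY]
step 1: bank0 None->2 [EMPTY]
step 2: bank0 2->1 [CONFLICT]
step 3: bank1 3->2 [CONFLICT]
step 4: bank1 2->2 [HIT]
step 5: bank0 1->1 [HIT]
step 6: bank1 2->2 [HIT]
step 7: bank1 2->5 [CONFLICT]
step 8: bank0 1->4 [CONFLICT]
step 9: bank0 4->4 [HIT]

STATE = b0:4 b1:5 b2:- b3:-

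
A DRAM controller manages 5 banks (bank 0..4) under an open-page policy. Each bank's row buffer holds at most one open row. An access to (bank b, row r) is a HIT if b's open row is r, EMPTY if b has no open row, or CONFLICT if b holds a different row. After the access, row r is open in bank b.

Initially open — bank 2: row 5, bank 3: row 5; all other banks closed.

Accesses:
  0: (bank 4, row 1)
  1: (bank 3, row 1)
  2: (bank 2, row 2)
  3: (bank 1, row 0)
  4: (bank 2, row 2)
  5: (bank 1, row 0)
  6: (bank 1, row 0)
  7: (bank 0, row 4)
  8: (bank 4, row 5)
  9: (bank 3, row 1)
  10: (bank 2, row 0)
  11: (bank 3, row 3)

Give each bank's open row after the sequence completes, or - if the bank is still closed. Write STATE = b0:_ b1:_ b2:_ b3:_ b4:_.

#0 (4,1) E
#1 (3,1) C  (was 5)
#2 (2,2) C  (was 5)
#3 (1,0) E
#4 (2,2) H  (was 2)
#5 (1,0) H  (was 0)
#6 (1,0) H  (was 0)
#7 (0,4) E
#8 (4,5) C  (was 1)
#9 (3,1) H  (was 1)
#10 (2,0) C  (was 2)
#11 (3,3) C  (was 1)

STATE = b0:4 b1:0 b2:0 b3:3 b4:5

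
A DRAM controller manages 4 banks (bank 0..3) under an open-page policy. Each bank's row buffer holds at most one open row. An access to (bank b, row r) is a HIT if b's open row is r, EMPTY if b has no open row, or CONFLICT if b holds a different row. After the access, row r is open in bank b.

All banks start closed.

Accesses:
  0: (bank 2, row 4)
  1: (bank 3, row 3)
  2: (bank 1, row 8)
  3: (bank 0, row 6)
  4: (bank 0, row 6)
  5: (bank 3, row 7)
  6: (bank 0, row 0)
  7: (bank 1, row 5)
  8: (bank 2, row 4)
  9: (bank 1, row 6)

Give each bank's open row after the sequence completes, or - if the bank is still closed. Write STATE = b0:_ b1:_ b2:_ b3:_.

step 0: bank2 None->4 [EMPTY]
step 1: bank3 None->3 [EMPTY]
step 2: bank1 None->8 [EMPTY]
step 3: bank0 None->6 [EMPTY]
step 4: bank0 6->6 [HIT]
step 5: bank3 3->7 [CONFLICT]
step 6: bank0 6->0 [CONFLICT]
step 7: bank1 8->5 [CONFLICT]
step 8: bank2 4->4 [HIT]
step 9: bank1 5->6 [CONFLICT]

STATE = b0:0 b1:6 b2:4 b3:7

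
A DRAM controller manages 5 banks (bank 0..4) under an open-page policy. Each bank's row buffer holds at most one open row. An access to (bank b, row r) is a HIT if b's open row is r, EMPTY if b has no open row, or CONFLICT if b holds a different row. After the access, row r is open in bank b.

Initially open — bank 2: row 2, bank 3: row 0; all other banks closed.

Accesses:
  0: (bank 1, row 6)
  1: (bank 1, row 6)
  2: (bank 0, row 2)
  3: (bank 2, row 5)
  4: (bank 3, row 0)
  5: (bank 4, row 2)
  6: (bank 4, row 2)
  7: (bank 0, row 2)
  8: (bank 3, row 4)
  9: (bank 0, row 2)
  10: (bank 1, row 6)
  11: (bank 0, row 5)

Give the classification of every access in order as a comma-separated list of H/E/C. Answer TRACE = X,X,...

TRACE = E,H,E,C,H,E,H,H,C,H,H,C

#0 (1,6) E
#1 (1,6) H  (was 6)
#2 (0,2) E
#3 (2,5) C  (was 2)
#4 (3,0) H  (was 0)
#5 (4,2) E
#6 (4,2) H  (was 2)
#7 (0,2) H  (was 2)
#8 (3,4) C  (was 0)
#9 (0,2) H  (was 2)
#10 (1,6) H  (was 6)
#11 (0,5) C  (was 2)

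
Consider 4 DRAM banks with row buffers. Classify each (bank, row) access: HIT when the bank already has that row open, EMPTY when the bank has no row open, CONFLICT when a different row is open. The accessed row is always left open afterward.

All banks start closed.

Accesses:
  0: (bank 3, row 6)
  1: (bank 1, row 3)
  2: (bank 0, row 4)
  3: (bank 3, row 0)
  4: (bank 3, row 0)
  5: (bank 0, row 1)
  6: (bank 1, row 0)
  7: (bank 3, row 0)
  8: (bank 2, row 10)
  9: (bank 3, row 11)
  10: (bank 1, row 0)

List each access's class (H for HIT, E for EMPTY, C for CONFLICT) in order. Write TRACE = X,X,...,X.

#0 (3,6) E
#1 (1,3) E
#2 (0,4) E
#3 (3,0) C  (was 6)
#4 (3,0) H  (was 0)
#5 (0,1) C  (was 4)
#6 (1,0) C  (was 3)
#7 (3,0) H  (was 0)
#8 (2,10) E
#9 (3,11) C  (was 0)
#10 (1,0) H  (was 0)

TRACE = E,E,E,C,H,C,C,H,E,C,H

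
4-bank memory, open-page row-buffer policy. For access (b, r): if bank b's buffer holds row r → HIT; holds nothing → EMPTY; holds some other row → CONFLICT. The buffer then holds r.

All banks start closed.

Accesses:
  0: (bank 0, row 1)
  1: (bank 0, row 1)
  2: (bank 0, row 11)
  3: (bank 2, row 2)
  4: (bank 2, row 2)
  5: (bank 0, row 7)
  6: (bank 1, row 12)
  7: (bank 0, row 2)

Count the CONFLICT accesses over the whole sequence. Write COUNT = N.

#0 (0,1) E
#1 (0,1) H  (was 1)
#2 (0,11) C  (was 1)
#3 (2,2) E
#4 (2,2) H  (was 2)
#5 (0,7) C  (was 11)
#6 (1,12) E
#7 (0,2) C  (was 7)

COUNT = 3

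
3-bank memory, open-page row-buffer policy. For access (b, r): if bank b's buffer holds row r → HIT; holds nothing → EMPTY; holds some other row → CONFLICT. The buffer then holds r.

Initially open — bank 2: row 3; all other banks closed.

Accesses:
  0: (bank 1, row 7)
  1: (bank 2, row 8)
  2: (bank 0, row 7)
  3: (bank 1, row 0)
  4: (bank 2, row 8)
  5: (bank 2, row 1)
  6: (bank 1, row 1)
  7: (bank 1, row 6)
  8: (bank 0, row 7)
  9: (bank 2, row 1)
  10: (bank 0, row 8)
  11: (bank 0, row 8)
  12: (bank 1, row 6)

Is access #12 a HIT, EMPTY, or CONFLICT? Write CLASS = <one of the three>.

  [0] b1 r7: no row ⇒ E
  [1] b2 r8: had r3 ⇒ C
  [2] b0 r7: no row ⇒ E
  [3] b1 r0: had r7 ⇒ C
  [4] b2 r8: had r8 ⇒ H
  [5] b2 r1: had r8 ⇒ C
  [6] b1 r1: had r0 ⇒ C
  [7] b1 r6: had r1 ⇒ C
  [8] b0 r7: had r7 ⇒ H
  [9] b2 r1: had r1 ⇒ H
  [10] b0 r8: had r7 ⇒ C
  [11] b0 r8: had r8 ⇒ H
  [12] b1 r6: had r6 ⇒ H

CLASS = HIT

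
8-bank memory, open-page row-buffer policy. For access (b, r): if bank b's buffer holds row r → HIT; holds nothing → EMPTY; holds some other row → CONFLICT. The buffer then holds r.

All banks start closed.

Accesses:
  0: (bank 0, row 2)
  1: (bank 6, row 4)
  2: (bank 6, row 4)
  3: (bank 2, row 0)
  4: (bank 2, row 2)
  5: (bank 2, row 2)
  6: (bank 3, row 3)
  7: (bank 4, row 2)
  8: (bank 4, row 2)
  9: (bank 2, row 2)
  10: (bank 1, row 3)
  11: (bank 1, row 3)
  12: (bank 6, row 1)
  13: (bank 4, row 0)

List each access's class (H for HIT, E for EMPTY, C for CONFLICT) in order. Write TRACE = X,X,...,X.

TRACE = E,E,H,E,C,H,E,E,H,H,E,H,C,C

0: bank 0 row 2 — prev None → EMPTY
1: bank 6 row 4 — prev None → EMPTY
2: bank 6 row 4 — prev 4 → HIT
3: bank 2 row 0 — prev None → EMPTY
4: bank 2 row 2 — prev 0 → CONFLICT
5: bank 2 row 2 — prev 2 → HIT
6: bank 3 row 3 — prev None → EMPTY
7: bank 4 row 2 — prev None → EMPTY
8: bank 4 row 2 — prev 2 → HIT
9: bank 2 row 2 — prev 2 → HIT
10: bank 1 row 3 — prev None → EMPTY
11: bank 1 row 3 — prev 3 → HIT
12: bank 6 row 1 — prev 4 → CONFLICT
13: bank 4 row 0 — prev 2 → CONFLICT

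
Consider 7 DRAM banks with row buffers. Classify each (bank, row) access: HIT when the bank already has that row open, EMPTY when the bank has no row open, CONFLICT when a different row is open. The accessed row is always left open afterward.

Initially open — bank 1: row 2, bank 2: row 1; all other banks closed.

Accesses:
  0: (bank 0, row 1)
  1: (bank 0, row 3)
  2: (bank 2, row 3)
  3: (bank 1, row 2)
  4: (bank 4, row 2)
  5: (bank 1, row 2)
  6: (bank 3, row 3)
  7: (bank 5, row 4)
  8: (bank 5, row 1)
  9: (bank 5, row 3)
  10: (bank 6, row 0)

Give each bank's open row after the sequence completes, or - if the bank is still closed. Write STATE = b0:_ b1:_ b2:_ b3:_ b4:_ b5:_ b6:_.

0: bank 0 row 1 — prev None → EMPTY
1: bank 0 row 3 — prev 1 → CONFLICT
2: bank 2 row 3 — prev 1 → CONFLICT
3: bank 1 row 2 — prev 2 → HIT
4: bank 4 row 2 — prev None → EMPTY
5: bank 1 row 2 — prev 2 → HIT
6: bank 3 row 3 — prev None → EMPTY
7: bank 5 row 4 — prev None → EMPTY
8: bank 5 row 1 — prev 4 → CONFLICT
9: bank 5 row 3 — prev 1 → CONFLICT
10: bank 6 row 0 — prev None → EMPTY

STATE = b0:3 b1:2 b2:3 b3:3 b4:2 b5:3 b6:0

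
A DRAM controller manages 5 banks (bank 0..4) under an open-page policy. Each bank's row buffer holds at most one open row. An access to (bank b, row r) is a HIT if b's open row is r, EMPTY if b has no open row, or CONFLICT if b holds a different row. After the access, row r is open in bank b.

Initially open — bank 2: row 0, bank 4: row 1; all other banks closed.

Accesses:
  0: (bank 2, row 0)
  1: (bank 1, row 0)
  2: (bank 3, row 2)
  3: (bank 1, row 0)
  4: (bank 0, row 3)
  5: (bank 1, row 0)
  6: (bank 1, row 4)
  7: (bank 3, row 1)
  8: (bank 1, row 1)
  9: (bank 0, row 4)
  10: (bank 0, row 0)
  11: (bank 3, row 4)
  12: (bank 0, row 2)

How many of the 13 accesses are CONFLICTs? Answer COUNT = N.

  [0] b2 r0: had r0 ⇒ H
  [1] b1 r0: no row ⇒ E
  [2] b3 r2: no row ⇒ E
  [3] b1 r0: had r0 ⇒ H
  [4] b0 r3: no row ⇒ E
  [5] b1 r0: had r0 ⇒ H
  [6] b1 r4: had r0 ⇒ C
  [7] b3 r1: had r2 ⇒ C
  [8] b1 r1: had r4 ⇒ C
  [9] b0 r4: had r3 ⇒ C
  [10] b0 r0: had r4 ⇒ C
  [11] b3 r4: had r1 ⇒ C
  [12] b0 r2: had r0 ⇒ C

COUNT = 7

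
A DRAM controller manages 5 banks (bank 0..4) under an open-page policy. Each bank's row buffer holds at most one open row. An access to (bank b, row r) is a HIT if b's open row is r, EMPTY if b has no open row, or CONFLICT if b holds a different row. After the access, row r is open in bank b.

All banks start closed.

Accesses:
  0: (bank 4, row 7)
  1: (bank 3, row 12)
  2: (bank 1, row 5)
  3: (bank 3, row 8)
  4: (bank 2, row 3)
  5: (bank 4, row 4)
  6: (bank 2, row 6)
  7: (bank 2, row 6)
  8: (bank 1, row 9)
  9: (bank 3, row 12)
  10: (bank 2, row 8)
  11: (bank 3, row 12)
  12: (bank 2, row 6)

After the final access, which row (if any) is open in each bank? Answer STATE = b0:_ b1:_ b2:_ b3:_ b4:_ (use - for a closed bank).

0: bank 4 row 7 — prev None → EMPTY
1: bank 3 row 12 — prev None → EMPTY
2: bank 1 row 5 — prev None → EMPTY
3: bank 3 row 8 — prev 12 → CONFLICT
4: bank 2 row 3 — prev None → EMPTY
5: bank 4 row 4 — prev 7 → CONFLICT
6: bank 2 row 6 — prev 3 → CONFLICT
7: bank 2 row 6 — prev 6 → HIT
8: bank 1 row 9 — prev 5 → CONFLICT
9: bank 3 row 12 — prev 8 → CONFLICT
10: bank 2 row 8 — prev 6 → CONFLICT
11: bank 3 row 12 — prev 12 → HIT
12: bank 2 row 6 — prev 8 → CONFLICT

STATE = b0:- b1:9 b2:6 b3:12 b4:4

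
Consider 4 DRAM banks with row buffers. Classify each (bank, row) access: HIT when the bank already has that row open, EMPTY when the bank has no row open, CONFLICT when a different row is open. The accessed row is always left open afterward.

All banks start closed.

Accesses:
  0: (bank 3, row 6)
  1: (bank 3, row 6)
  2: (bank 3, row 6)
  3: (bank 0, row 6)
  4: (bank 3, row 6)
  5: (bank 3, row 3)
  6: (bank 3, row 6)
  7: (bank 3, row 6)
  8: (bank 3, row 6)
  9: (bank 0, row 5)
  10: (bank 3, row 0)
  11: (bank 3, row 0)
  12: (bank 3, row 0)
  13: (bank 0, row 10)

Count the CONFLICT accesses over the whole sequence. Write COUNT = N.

  [0] b3 r6: no row ⇒ E
  [1] b3 r6: had r6 ⇒ H
  [2] b3 r6: had r6 ⇒ H
  [3] b0 r6: no row ⇒ E
  [4] b3 r6: had r6 ⇒ H
  [5] b3 r3: had r6 ⇒ C
  [6] b3 r6: had r3 ⇒ C
  [7] b3 r6: had r6 ⇒ H
  [8] b3 r6: had r6 ⇒ H
  [9] b0 r5: had r6 ⇒ C
  [10] b3 r0: had r6 ⇒ C
  [11] b3 r0: had r0 ⇒ H
  [12] b3 r0: had r0 ⇒ H
  [13] b0 r10: had r5 ⇒ C

COUNT = 5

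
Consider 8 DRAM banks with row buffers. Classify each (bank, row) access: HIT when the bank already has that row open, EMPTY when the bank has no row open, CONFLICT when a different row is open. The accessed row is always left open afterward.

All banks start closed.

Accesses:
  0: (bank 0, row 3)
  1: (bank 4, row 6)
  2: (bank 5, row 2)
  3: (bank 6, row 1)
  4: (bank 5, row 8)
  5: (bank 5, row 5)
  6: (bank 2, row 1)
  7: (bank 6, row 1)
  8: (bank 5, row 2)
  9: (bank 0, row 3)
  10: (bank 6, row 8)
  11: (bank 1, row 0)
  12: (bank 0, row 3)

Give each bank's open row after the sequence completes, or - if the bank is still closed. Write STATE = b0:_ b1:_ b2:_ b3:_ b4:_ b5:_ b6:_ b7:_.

  [0] b0 r3: no row ⇒ E
  [1] b4 r6: no row ⇒ E
  [2] b5 r2: no row ⇒ E
  [3] b6 r1: no row ⇒ E
  [4] b5 r8: had r2 ⇒ C
  [5] b5 r5: had r8 ⇒ C
  [6] b2 r1: no row ⇒ E
  [7] b6 r1: had r1 ⇒ H
  [8] b5 r2: had r5 ⇒ C
  [9] b0 r3: had r3 ⇒ H
  [10] b6 r8: had r1 ⇒ C
  [11] b1 r0: no row ⇒ E
  [12] b0 r3: had r3 ⇒ H

STATE = b0:3 b1:0 b2:1 b3:- b4:6 b5:2 b6:8 b7:-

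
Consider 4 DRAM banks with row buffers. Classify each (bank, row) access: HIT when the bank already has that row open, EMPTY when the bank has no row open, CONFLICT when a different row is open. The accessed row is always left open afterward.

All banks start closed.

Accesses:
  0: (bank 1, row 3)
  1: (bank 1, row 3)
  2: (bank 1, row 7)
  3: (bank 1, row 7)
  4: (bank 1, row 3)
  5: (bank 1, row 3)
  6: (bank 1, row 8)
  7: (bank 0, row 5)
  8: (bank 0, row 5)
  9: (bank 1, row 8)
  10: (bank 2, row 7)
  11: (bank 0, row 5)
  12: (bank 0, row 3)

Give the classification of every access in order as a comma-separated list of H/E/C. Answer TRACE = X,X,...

TRACE = E,H,C,H,C,H,C,E,H,H,E,H,C

#0 (1,3) E
#1 (1,3) H  (was 3)
#2 (1,7) C  (was 3)
#3 (1,7) H  (was 7)
#4 (1,3) C  (was 7)
#5 (1,3) H  (was 3)
#6 (1,8) C  (was 3)
#7 (0,5) E
#8 (0,5) H  (was 5)
#9 (1,8) H  (was 8)
#10 (2,7) E
#11 (0,5) H  (was 5)
#12 (0,3) C  (was 5)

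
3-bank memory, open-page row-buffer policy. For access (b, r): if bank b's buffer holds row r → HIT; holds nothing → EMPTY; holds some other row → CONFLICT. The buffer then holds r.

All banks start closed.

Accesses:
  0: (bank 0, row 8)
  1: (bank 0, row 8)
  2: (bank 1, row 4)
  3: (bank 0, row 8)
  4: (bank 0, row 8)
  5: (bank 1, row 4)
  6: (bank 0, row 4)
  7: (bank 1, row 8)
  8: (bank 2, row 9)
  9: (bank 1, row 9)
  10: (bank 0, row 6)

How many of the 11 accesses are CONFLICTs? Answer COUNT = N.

COUNT = 4

#0 (0,8) E
#1 (0,8) H  (was 8)
#2 (1,4) E
#3 (0,8) H  (was 8)
#4 (0,8) H  (was 8)
#5 (1,4) H  (was 4)
#6 (0,4) C  (was 8)
#7 (1,8) C  (was 4)
#8 (2,9) E
#9 (1,9) C  (was 8)
#10 (0,6) C  (was 4)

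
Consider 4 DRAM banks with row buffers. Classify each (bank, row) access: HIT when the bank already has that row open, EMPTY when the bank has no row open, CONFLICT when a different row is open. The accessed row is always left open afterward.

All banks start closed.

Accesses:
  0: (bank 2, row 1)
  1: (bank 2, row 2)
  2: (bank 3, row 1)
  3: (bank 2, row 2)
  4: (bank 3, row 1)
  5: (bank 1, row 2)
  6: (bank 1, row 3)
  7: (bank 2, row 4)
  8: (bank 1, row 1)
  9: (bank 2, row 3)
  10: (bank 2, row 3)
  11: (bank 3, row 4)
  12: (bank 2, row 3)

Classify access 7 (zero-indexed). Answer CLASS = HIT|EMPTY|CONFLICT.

CLASS = CONFLICT

0: bank 2 row 1 — prev None → EMPTY
1: bank 2 row 2 — prev 1 → CONFLICT
2: bank 3 row 1 — prev None → EMPTY
3: bank 2 row 2 — prev 2 → HIT
4: bank 3 row 1 — prev 1 → HIT
5: bank 1 row 2 — prev None → EMPTY
6: bank 1 row 3 — prev 2 → CONFLICT
7: bank 2 row 4 — prev 2 → CONFLICT
8: bank 1 row 1 — prev 3 → CONFLICT
9: bank 2 row 3 — prev 4 → CONFLICT
10: bank 2 row 3 — prev 3 → HIT
11: bank 3 row 4 — prev 1 → CONFLICT
12: bank 2 row 3 — prev 3 → HIT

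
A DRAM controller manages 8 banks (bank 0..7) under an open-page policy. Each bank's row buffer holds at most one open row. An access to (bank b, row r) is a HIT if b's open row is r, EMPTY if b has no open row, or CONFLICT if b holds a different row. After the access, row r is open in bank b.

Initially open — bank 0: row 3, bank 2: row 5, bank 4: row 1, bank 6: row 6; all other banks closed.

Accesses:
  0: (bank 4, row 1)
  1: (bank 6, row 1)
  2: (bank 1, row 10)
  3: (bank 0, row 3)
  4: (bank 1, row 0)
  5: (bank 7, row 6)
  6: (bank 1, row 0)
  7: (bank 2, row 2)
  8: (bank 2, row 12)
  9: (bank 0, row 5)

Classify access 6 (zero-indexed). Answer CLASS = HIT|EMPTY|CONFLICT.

#0 (4,1) H  (was 1)
#1 (6,1) C  (was 6)
#2 (1,10) E
#3 (0,3) H  (was 3)
#4 (1,0) C  (was 10)
#5 (7,6) E
#6 (1,0) H  (was 0)
#7 (2,2) C  (was 5)
#8 (2,12) C  (was 2)
#9 (0,5) C  (was 3)

CLASS = HIT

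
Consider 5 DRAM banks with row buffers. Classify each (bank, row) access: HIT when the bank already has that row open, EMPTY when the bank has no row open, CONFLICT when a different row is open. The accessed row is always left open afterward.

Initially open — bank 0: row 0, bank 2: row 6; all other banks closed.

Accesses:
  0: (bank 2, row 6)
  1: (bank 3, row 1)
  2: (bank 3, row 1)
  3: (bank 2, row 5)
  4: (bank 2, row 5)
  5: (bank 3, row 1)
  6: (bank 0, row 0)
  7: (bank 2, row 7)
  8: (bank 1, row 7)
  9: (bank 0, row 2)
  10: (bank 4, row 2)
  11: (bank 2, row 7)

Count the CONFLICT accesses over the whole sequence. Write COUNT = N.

COUNT = 3

step 0: bank2 6->6 [HIT]
step 1: bank3 None->1 [EMPTY]
step 2: bank3 1->1 [HIT]
step 3: bank2 6->5 [CONFLICT]
step 4: bank2 5->5 [HIT]
step 5: bank3 1->1 [HIT]
step 6: bank0 0->0 [HIT]
step 7: bank2 5->7 [CONFLICT]
step 8: bank1 None->7 [EMPTY]
step 9: bank0 0->2 [CONFLICT]
step 10: bank4 None->2 [EMPTY]
step 11: bank2 7->7 [HIT]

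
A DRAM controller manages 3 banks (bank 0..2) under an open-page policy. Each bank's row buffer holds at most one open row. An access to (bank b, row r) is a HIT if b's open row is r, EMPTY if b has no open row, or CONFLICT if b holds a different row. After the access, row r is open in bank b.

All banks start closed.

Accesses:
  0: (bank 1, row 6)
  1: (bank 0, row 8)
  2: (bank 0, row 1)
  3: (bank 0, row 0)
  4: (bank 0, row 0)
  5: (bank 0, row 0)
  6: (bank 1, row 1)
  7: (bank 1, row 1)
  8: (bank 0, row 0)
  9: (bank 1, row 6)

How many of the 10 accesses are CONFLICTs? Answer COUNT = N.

COUNT = 4

step 0: bank1 None->6 [EMPTY]
step 1: bank0 None->8 [EMPTY]
step 2: bank0 8->1 [CONFLICT]
step 3: bank0 1->0 [CONFLICT]
step 4: bank0 0->0 [HIT]
step 5: bank0 0->0 [HIT]
step 6: bank1 6->1 [CONFLICT]
step 7: bank1 1->1 [HIT]
step 8: bank0 0->0 [HIT]
step 9: bank1 1->6 [CONFLICT]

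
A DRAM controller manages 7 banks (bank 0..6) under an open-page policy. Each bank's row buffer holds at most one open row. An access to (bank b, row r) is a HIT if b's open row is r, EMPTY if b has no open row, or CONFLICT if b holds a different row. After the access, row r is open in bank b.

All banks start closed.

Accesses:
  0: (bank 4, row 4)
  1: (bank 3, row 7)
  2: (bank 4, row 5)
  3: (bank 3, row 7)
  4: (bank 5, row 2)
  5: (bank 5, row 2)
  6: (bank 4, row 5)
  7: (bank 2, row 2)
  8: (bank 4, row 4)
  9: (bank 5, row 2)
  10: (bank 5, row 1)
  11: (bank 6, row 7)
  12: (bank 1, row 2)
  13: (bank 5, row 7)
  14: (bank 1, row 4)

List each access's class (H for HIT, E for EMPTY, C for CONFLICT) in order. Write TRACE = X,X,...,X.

TRACE = E,E,C,H,E,H,H,E,C,H,C,E,E,C,C

step 0: bank4 None->4 [EMPTY]
step 1: bank3 None->7 [EMPTY]
step 2: bank4 4->5 [CONFLICT]
step 3: bank3 7->7 [HIT]
step 4: bank5 None->2 [EMPTY]
step 5: bank5 2->2 [HIT]
step 6: bank4 5->5 [HIT]
step 7: bank2 None->2 [EMPTY]
step 8: bank4 5->4 [CONFLICT]
step 9: bank5 2->2 [HIT]
step 10: bank5 2->1 [CONFLICT]
step 11: bank6 None->7 [EMPTY]
step 12: bank1 None->2 [EMPTY]
step 13: bank5 1->7 [CONFLICT]
step 14: bank1 2->4 [CONFLICT]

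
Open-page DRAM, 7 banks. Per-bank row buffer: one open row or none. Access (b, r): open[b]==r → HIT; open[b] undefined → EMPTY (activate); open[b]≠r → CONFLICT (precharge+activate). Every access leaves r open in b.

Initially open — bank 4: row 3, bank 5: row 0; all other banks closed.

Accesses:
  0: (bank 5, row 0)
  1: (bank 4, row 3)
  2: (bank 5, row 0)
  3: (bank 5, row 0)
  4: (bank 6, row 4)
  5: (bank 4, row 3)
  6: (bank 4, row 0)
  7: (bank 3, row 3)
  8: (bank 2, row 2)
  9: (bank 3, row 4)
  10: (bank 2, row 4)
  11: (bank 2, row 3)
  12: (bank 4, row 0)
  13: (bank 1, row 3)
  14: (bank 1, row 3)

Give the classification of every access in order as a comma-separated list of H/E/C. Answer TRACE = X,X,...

#0 (5,0) H  (was 0)
#1 (4,3) H  (was 3)
#2 (5,0) H  (was 0)
#3 (5,0) H  (was 0)
#4 (6,4) E
#5 (4,3) H  (was 3)
#6 (4,0) C  (was 3)
#7 (3,3) E
#8 (2,2) E
#9 (3,4) C  (was 3)
#10 (2,4) C  (was 2)
#11 (2,3) C  (was 4)
#12 (4,0) H  (was 0)
#13 (1,3) E
#14 (1,3) H  (was 3)

TRACE = H,H,H,H,E,H,C,E,E,C,C,C,H,E,H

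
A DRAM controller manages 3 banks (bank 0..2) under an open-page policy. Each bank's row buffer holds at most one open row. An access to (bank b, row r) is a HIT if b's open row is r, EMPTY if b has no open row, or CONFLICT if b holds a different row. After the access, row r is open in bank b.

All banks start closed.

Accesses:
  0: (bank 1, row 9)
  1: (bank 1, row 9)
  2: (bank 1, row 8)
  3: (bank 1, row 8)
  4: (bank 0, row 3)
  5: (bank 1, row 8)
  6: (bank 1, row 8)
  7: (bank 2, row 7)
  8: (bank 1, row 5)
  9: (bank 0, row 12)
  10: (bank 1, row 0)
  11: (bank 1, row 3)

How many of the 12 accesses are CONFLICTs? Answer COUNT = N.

#0 (1,9) E
#1 (1,9) H  (was 9)
#2 (1,8) C  (was 9)
#3 (1,8) H  (was 8)
#4 (0,3) E
#5 (1,8) H  (was 8)
#6 (1,8) H  (was 8)
#7 (2,7) E
#8 (1,5) C  (was 8)
#9 (0,12) C  (was 3)
#10 (1,0) C  (was 5)
#11 (1,3) C  (was 0)

COUNT = 5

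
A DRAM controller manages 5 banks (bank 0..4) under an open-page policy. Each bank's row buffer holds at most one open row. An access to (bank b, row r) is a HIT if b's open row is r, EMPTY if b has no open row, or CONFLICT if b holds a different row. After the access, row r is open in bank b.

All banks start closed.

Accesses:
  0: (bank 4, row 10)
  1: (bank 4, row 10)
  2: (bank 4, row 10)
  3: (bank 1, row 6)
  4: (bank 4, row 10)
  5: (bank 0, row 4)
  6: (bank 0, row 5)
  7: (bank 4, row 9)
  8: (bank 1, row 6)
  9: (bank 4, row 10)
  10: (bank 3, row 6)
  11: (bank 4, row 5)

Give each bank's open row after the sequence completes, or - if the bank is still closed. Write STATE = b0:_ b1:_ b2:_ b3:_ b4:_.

STATE = b0:5 b1:6 b2:- b3:6 b4:5

  [0] b4 r10: no row ⇒ E
  [1] b4 r10: had r10 ⇒ H
  [2] b4 r10: had r10 ⇒ H
  [3] b1 r6: no row ⇒ E
  [4] b4 r10: had r10 ⇒ H
  [5] b0 r4: no row ⇒ E
  [6] b0 r5: had r4 ⇒ C
  [7] b4 r9: had r10 ⇒ C
  [8] b1 r6: had r6 ⇒ H
  [9] b4 r10: had r9 ⇒ C
  [10] b3 r6: no row ⇒ E
  [11] b4 r5: had r10 ⇒ C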